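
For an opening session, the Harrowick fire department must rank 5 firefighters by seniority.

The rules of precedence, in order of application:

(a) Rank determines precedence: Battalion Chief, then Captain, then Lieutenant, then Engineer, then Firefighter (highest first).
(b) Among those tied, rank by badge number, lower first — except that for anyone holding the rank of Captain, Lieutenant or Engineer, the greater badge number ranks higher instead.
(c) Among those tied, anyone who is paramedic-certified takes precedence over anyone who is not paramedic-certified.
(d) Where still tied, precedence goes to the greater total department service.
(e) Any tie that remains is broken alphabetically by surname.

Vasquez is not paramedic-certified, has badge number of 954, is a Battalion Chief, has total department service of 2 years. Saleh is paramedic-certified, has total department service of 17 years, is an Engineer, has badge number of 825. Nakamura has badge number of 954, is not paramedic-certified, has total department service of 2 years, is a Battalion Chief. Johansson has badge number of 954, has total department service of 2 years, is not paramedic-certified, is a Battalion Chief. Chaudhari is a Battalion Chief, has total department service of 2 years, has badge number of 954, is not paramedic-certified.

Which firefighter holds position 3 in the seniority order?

Nakamura

By rank: Chaudhari, Johansson, Nakamura and Vasquez (Battalion Chief); then Saleh (Engineer).
Chaudhari, Johansson, Nakamura and Vasquez all have badge number 954, so the next rule applies.
Chaudhari, Johansson, Nakamura and Vasquez are each not paramedic-certified, so the next rule applies.
Chaudhari, Johansson, Nakamura and Vasquez all have total department service 2 years, so the next rule applies.
Among Chaudhari, Johansson, Nakamura and Vasquez, alphabetically by surname: Chaudhari before Johansson before Nakamura before Vasquez.
Order: Chaudhari, Johansson, Nakamura, Vasquez, Saleh.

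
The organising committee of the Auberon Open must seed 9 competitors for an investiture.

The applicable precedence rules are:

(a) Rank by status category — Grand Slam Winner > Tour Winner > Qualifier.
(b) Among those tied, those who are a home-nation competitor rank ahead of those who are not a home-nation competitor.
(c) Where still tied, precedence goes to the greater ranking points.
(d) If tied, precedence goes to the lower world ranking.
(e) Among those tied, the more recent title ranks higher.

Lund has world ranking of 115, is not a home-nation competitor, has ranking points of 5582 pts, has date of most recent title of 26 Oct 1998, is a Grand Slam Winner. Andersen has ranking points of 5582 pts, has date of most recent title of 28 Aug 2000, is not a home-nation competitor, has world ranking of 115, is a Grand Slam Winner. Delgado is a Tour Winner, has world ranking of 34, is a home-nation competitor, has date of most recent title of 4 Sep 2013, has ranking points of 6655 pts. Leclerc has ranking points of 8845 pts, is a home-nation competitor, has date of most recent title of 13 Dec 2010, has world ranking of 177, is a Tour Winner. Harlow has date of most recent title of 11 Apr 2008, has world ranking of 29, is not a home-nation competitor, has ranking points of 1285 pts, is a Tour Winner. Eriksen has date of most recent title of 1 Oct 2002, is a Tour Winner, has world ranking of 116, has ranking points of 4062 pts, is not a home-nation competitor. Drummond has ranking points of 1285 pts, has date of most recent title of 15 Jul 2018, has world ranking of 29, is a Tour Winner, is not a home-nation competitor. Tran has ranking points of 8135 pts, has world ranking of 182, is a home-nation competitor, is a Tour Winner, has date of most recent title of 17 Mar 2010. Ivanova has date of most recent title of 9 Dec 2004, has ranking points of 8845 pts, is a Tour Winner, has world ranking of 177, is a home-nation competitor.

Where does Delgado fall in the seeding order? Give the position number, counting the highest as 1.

By status category: Andersen and Lund (Grand Slam Winner); then Leclerc, Ivanova, Tran, Delgado, Eriksen, Drummond and Harlow (Tour Winner).
Andersen and Lund are each not a home-nation competitor, so the next rule applies.
Andersen and Lund both have ranking points 5582 pts, so the next rule applies.
Andersen and Lund both have world ranking 115, so the next rule applies.
Among Andersen and Lund, by date of most recent title (later first): Andersen (28 Aug 2000) before Lund (26 Oct 1998).
Among Leclerc, Ivanova, Tran, Delgado, Eriksen, Drummond and Harlow, a home-nation competitor before not a home-nation competitor: Leclerc, Ivanova, Tran and Delgado (a home-nation competitor) before Eriksen, Drummond and Harlow (not a home-nation competitor).
Among Leclerc, Ivanova, Tran and Delgado, by ranking points (higher first): Leclerc and Ivanova (8845 pts) before Tran (8135 pts) before Delgado (6655 pts).
Leclerc and Ivanova both have world ranking 177, so the next rule applies.
Among Leclerc and Ivanova, by date of most recent title (later first): Leclerc (13 Dec 2010) before Ivanova (9 Dec 2004).
Among Eriksen, Drummond and Harlow, by ranking points (higher first): Eriksen (4062 pts) before Drummond and Harlow (1285 pts).
Drummond and Harlow both have world ranking 29, so the next rule applies.
Among Drummond and Harlow, by date of most recent title (later first): Drummond (15 Jul 2018) before Harlow (11 Apr 2008).
Order: Andersen, Lund, Leclerc, Ivanova, Tran, Delgado, Eriksen, Drummond, Harlow. So position 6.

6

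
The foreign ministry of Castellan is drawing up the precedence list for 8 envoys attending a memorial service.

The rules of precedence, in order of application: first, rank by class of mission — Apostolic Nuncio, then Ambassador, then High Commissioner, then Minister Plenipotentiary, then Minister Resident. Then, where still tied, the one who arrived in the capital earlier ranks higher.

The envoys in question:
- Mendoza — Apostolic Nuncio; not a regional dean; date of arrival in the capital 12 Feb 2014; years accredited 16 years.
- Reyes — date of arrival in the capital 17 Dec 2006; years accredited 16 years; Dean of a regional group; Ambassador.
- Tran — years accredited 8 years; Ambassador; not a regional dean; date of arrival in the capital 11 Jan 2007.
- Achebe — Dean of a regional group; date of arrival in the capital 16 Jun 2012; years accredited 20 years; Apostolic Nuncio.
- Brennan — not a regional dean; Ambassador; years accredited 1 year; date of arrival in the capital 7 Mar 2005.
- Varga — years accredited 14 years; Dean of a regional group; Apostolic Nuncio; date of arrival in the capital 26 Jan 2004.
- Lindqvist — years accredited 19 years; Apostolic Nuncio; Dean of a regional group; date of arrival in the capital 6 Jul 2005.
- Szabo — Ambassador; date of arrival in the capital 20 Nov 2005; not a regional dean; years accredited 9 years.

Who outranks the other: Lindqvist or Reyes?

Lindqvist

By class of mission: Varga, Lindqvist, Achebe and Mendoza (Apostolic Nuncio); then Brennan, Szabo, Reyes and Tran (Ambassador).
Among Varga, Lindqvist, Achebe and Mendoza, by date of arrival in the capital (earlier first): Varga (26 Jan 2004) before Lindqvist (6 Jul 2005) before Achebe (16 Jun 2012) before Mendoza (12 Feb 2014).
Among Brennan, Szabo, Reyes and Tran, by date of arrival in the capital (earlier first): Brennan (7 Mar 2005) before Szabo (20 Nov 2005) before Reyes (17 Dec 2006) before Tran (11 Jan 2007).
So Lindqvist takes precedence.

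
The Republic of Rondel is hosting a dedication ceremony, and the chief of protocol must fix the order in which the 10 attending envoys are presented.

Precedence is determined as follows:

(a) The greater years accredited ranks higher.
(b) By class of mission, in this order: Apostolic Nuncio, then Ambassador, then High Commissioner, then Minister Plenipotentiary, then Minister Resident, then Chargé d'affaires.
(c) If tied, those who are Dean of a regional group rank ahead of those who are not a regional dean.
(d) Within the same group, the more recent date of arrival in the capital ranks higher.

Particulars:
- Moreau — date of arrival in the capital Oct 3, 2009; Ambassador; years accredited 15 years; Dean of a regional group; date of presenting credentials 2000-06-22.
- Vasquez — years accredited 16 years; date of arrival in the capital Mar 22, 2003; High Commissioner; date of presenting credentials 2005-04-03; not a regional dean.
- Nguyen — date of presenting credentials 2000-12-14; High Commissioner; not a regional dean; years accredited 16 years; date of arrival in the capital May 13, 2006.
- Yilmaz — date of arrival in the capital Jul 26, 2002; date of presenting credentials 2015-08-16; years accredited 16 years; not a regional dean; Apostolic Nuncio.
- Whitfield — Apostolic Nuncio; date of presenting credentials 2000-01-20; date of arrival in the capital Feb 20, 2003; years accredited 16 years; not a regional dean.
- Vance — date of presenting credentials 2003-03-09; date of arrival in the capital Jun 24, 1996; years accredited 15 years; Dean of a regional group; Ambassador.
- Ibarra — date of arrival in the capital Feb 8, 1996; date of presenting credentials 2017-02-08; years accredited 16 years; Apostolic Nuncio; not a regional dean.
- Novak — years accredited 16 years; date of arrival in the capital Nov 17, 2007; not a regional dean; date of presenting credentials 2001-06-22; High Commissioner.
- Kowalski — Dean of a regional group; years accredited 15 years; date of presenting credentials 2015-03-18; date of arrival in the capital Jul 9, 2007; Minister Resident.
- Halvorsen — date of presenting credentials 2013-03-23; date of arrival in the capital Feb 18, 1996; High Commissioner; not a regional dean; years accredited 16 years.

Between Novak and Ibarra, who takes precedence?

Ibarra

By years accredited (higher first): Whitfield, Yilmaz, Ibarra, Novak, Nguyen, Vasquez and Halvorsen (each 16 years); then Moreau, Vance and Kowalski (each 15 years).
Among Whitfield, Yilmaz, Ibarra, Novak, Nguyen, Vasquez and Halvorsen, by class of mission: Whitfield, Yilmaz and Ibarra (Apostolic Nuncio) before Novak, Nguyen, Vasquez and Halvorsen (High Commissioner).
Whitfield, Yilmaz and Ibarra are each not a regional dean, so the next rule applies.
Among Whitfield, Yilmaz and Ibarra, by date of arrival in the capital (later first): Whitfield (Feb 20, 2003) before Yilmaz (Jul 26, 2002) before Ibarra (Feb 8, 1996).
Novak, Nguyen, Vasquez and Halvorsen are each not a regional dean, so the next rule applies.
Among Novak, Nguyen, Vasquez and Halvorsen, by date of arrival in the capital (later first): Novak (Nov 17, 2007) before Nguyen (May 13, 2006) before Vasquez (Mar 22, 2003) before Halvorsen (Feb 18, 1996).
Among Moreau, Vance and Kowalski, by class of mission: Moreau and Vance (Ambassador) before Kowalski (Minister Resident).
Moreau and Vance are each Dean of a regional group, so the next rule applies.
Among Moreau and Vance, by date of arrival in the capital (later first): Moreau (Oct 3, 2009) before Vance (Jun 24, 1996).
So Ibarra takes precedence.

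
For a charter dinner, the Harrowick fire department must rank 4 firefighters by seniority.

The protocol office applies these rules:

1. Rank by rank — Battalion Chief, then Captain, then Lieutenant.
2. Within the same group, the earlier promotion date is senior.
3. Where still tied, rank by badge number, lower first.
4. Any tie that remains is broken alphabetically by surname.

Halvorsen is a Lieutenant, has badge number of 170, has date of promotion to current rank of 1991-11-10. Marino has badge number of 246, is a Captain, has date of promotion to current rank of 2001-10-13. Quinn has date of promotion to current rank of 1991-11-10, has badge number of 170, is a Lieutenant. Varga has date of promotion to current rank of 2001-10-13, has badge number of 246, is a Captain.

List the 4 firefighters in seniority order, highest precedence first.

Marino, Varga, Halvorsen, Quinn

By rank: Marino and Varga (Captain); then Halvorsen and Quinn (Lieutenant).
Marino and Varga both have date of promotion to current rank 2001-10-13, so the next rule applies.
Marino and Varga both have badge number 246, so the next rule applies.
Among Marino and Varga, alphabetically by surname: Marino before Varga.
Halvorsen and Quinn both have date of promotion to current rank 1991-11-10, so the next rule applies.
Halvorsen and Quinn both have badge number 170, so the next rule applies.
Among Halvorsen and Quinn, alphabetically by surname: Halvorsen before Quinn.
Full order: Marino, Varga, Halvorsen, Quinn.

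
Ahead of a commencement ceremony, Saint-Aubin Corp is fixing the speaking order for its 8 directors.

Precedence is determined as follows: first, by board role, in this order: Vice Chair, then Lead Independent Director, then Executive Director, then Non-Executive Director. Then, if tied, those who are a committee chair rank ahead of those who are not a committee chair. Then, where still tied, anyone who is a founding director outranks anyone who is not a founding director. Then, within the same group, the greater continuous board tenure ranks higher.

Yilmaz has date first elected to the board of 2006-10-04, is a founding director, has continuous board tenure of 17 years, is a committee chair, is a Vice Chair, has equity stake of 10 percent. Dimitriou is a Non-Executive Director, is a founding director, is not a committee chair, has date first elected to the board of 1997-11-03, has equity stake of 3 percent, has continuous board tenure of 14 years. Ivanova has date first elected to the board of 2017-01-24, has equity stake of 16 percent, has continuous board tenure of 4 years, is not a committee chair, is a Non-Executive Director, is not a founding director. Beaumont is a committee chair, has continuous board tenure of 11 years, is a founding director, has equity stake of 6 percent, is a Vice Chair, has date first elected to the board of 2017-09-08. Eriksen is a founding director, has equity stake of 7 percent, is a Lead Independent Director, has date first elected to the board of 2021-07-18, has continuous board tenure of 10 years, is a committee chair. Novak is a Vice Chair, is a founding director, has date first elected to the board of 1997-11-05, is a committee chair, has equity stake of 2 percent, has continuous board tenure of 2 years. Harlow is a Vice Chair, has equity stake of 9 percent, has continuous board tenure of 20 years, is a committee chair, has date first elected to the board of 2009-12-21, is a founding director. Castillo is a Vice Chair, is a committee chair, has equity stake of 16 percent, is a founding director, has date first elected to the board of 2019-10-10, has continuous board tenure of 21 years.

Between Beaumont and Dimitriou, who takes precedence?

By board role: Castillo, Harlow, Yilmaz, Beaumont and Novak (Vice Chair); then Eriksen (Lead Independent Director); then Dimitriou and Ivanova (Non-Executive Director).
Castillo, Harlow, Yilmaz, Beaumont and Novak are each a committee chair, so the next rule applies.
Castillo, Harlow, Yilmaz, Beaumont and Novak are each a founding director, so the next rule applies.
Among Castillo, Harlow, Yilmaz, Beaumont and Novak, by continuous board tenure (higher first): Castillo (21 years) before Harlow (20 years) before Yilmaz (17 years) before Beaumont (11 years) before Novak (2 years).
Dimitriou and Ivanova are each not a committee chair, so the next rule applies.
Among Dimitriou and Ivanova, a founding director before not a founding director: Dimitriou (a founding director) before Ivanova (not a founding director).
So Beaumont takes precedence.

Beaumont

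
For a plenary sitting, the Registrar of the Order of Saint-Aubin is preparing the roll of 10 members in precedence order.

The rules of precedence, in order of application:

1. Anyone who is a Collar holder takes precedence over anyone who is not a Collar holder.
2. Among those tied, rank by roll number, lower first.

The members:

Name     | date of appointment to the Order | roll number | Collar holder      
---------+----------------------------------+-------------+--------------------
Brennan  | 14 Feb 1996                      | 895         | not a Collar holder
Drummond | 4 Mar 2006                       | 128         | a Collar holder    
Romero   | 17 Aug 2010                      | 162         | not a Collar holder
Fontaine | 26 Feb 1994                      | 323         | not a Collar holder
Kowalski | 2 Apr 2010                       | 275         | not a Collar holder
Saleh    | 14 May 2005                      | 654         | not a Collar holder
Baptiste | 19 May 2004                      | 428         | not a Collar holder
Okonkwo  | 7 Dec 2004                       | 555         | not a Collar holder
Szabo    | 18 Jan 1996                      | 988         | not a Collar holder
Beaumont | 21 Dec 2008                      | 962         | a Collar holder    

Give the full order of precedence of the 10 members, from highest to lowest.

Drummond, Beaumont, Romero, Kowalski, Fontaine, Baptiste, Okonkwo, Saleh, Brennan, Szabo

By the first rule: Drummond and Beaumont (both a Collar holder); then Romero, Kowalski, Fontaine, Baptiste, Okonkwo, Saleh, Brennan and Szabo (each not a Collar holder).
Among Drummond and Beaumont, by roll number (lower first): Drummond (128) before Beaumont (962).
Among Romero, Kowalski, Fontaine, Baptiste, Okonkwo, Saleh, Brennan and Szabo, by roll number (lower first): Romero (162) before Kowalski (275) before Fontaine (323) before Baptiste (428) before Okonkwo (555) before Saleh (654) before Brennan (895) before Szabo (988).
Full order: Drummond, Beaumont, Romero, Kowalski, Fontaine, Baptiste, Okonkwo, Saleh, Brennan, Szabo.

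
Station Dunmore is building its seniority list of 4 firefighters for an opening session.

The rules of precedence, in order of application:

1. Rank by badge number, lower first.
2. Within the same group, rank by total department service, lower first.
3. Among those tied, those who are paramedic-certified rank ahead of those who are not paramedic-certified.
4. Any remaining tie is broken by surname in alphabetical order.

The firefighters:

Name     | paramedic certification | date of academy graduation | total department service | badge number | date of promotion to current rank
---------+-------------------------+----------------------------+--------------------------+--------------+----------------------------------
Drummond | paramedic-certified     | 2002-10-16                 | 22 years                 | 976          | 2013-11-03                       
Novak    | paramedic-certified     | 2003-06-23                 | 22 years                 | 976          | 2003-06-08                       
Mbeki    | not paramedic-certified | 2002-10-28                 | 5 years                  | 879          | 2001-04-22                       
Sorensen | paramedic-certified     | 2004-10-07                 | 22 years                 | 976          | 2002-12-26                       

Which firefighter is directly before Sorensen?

Novak

By badge number (lower first): Mbeki (879); then Drummond, Novak and Sorensen (each 976).
Drummond, Novak and Sorensen all have total department service 22 years, so the next rule applies.
Drummond, Novak and Sorensen are each paramedic-certified, so the next rule applies.
Among Drummond, Novak and Sorensen, alphabetically by surname: Drummond before Novak before Sorensen.
Order: Mbeki, Drummond, Novak, Sorensen.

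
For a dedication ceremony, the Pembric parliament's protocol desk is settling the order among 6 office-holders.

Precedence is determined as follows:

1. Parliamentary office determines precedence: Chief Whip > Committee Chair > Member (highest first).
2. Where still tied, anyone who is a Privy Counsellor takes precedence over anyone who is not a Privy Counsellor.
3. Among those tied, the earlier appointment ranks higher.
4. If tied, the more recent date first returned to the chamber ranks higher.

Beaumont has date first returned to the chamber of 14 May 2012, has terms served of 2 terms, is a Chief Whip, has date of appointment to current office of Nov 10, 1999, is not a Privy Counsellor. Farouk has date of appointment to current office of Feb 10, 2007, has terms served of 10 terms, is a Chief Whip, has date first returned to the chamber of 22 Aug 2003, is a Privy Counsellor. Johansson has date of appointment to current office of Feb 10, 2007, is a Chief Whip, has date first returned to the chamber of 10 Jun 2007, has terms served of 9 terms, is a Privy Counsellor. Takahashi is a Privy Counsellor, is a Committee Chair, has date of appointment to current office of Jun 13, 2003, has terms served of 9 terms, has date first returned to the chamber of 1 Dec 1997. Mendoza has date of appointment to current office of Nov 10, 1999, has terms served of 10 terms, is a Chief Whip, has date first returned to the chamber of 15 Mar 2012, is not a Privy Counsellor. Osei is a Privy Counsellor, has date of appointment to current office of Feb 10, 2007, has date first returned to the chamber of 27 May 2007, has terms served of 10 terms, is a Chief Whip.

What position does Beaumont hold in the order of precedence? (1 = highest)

By parliamentary office: Johansson, Osei, Farouk, Beaumont and Mendoza (Chief Whip); then Takahashi (Committee Chair).
Among Johansson, Osei, Farouk, Beaumont and Mendoza, a Privy Counsellor before not a Privy Counsellor: Johansson, Osei and Farouk (a Privy Counsellor) before Beaumont and Mendoza (not a Privy Counsellor).
Johansson, Osei and Farouk all have date of appointment to current office Feb 10, 2007, so the next rule applies.
Among Johansson, Osei and Farouk, by date first returned to the chamber (later first): Johansson (10 Jun 2007) before Osei (27 May 2007) before Farouk (22 Aug 2003).
Beaumont and Mendoza both have date of appointment to current office Nov 10, 1999, so the next rule applies.
Among Beaumont and Mendoza, by date first returned to the chamber (later first): Beaumont (14 May 2012) before Mendoza (15 Mar 2012).
Order: Johansson, Osei, Farouk, Beaumont, Mendoza, Takahashi. So position 4.

4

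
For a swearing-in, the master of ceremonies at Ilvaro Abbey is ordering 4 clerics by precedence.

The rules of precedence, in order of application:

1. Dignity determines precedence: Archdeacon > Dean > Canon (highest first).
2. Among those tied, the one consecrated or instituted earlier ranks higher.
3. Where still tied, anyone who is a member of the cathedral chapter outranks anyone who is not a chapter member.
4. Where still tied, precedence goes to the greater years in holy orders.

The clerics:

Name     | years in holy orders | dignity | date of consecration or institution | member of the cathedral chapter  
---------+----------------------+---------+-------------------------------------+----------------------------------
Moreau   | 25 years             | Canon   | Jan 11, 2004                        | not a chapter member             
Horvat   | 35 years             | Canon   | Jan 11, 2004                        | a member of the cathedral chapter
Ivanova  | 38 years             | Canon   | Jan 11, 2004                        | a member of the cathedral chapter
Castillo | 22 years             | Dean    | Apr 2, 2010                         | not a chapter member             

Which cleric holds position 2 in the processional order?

Ivanova

By dignity: Castillo (Dean); then Ivanova, Horvat and Moreau (Canon).
Ivanova, Horvat and Moreau all have date of consecration or institution Jan 11, 2004, so the next rule applies.
Among Ivanova, Horvat and Moreau, a member of the cathedral chapter before not a chapter member: Ivanova and Horvat (a member of the cathedral chapter) before Moreau (not a chapter member).
Among Ivanova and Horvat, by years in holy orders (higher first): Ivanova (38 years) before Horvat (35 years).
Order: Castillo, Ivanova, Horvat, Moreau.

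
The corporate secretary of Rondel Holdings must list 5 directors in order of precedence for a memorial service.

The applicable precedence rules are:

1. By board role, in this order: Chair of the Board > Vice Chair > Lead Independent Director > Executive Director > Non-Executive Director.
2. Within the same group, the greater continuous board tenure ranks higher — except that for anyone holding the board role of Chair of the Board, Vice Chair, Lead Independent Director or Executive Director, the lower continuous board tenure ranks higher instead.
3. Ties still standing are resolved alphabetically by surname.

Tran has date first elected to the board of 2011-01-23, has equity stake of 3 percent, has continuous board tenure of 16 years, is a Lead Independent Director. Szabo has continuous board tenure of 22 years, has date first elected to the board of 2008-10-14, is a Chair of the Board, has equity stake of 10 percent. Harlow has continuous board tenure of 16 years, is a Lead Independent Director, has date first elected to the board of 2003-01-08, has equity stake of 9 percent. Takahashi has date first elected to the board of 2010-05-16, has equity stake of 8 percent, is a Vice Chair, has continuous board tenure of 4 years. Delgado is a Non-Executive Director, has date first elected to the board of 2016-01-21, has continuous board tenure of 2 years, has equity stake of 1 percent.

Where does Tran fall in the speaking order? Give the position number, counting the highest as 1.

By board role: Szabo (Chair of the Board); then Takahashi (Vice Chair); then Harlow and Tran (Lead Independent Director); then Delgado (Non-Executive Director).
Harlow and Tran both have continuous board tenure 16 years, so the next rule applies.
Among Harlow and Tran, alphabetically by surname: Harlow before Tran.
Order: Szabo, Takahashi, Harlow, Tran, Delgado. So position 4.

4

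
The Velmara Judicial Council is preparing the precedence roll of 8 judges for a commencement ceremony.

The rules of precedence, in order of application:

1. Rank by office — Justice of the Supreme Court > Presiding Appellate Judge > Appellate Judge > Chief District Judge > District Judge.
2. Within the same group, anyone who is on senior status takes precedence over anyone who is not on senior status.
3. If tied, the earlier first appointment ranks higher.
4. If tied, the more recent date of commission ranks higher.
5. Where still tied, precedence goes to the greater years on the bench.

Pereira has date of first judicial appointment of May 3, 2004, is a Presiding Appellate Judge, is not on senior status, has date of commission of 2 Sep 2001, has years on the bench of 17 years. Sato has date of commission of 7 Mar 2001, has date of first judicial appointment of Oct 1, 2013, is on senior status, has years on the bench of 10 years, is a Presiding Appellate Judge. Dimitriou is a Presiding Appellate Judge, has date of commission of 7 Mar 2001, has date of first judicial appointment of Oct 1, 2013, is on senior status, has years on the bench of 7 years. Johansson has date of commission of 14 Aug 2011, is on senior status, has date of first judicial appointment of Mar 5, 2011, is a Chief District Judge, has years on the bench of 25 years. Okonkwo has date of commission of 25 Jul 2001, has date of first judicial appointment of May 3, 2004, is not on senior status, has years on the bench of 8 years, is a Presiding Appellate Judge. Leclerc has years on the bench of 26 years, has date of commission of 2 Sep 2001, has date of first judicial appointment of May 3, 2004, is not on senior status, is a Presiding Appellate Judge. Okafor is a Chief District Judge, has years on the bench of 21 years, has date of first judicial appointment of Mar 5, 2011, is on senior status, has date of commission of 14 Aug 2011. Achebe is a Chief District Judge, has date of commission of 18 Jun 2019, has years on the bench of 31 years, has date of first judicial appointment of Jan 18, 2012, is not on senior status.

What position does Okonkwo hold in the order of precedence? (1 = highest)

5

By office: Sato, Dimitriou, Leclerc, Pereira and Okonkwo (Presiding Appellate Judge); then Johansson, Okafor and Achebe (Chief District Judge).
Among Sato, Dimitriou, Leclerc, Pereira and Okonkwo, on senior status before not on senior status: Sato and Dimitriou (on senior status) before Leclerc, Pereira and Okonkwo (not on senior status).
Sato and Dimitriou both have date of first judicial appointment Oct 1, 2013, so the next rule applies.
Sato and Dimitriou both have date of commission 7 Mar 2001, so the next rule applies.
Among Sato and Dimitriou, by years on the bench (higher first): Sato (10 years) before Dimitriou (7 years).
Leclerc, Pereira and Okonkwo all have date of first judicial appointment May 3, 2004, so the next rule applies.
Among Leclerc, Pereira and Okonkwo, by date of commission (later first): Leclerc and Pereira (2 Sep 2001) before Okonkwo (25 Jul 2001).
Among Leclerc and Pereira, by years on the bench (higher first): Leclerc (26 years) before Pereira (17 years).
Among Johansson, Okafor and Achebe, on senior status before not on senior status: Johansson and Okafor (on senior status) before Achebe (not on senior status).
Johansson and Okafor both have date of first judicial appointment Mar 5, 2011, so the next rule applies.
Johansson and Okafor both have date of commission 14 Aug 2011, so the next rule applies.
Among Johansson and Okafor, by years on the bench (higher first): Johansson (25 years) before Okafor (21 years).
Order: Sato, Dimitriou, Leclerc, Pereira, Okonkwo, Johansson, Okafor, Achebe. So position 5.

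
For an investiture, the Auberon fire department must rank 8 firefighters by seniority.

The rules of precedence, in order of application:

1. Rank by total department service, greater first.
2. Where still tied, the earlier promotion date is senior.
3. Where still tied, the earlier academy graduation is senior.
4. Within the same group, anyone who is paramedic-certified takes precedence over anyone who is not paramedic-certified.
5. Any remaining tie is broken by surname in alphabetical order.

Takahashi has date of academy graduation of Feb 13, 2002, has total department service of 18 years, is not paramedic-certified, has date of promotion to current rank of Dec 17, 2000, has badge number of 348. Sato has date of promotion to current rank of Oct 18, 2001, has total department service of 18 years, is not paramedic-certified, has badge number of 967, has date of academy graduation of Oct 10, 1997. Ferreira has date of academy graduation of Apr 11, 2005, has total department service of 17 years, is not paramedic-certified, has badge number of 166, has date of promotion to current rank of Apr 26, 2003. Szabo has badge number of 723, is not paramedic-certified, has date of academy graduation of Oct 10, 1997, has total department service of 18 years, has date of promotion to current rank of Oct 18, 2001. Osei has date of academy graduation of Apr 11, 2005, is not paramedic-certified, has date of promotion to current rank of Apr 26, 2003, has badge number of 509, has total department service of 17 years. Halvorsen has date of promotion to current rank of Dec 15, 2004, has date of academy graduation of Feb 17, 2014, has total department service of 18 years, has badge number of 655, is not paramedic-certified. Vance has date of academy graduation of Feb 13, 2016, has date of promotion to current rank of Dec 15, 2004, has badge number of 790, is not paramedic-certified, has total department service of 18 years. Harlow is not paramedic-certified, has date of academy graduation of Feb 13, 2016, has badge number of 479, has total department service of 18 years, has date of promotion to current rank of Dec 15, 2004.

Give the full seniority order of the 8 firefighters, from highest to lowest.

Takahashi, Sato, Szabo, Halvorsen, Harlow, Vance, Ferreira, Osei

By total department service (higher first): Takahashi, Sato, Szabo, Halvorsen, Harlow and Vance (each 18 years); then Ferreira and Osei (both 17 years).
Among Takahashi, Sato, Szabo, Halvorsen, Harlow and Vance, by date of promotion to current rank (earlier first): Takahashi (Dec 17, 2000) before Sato and Szabo (Oct 18, 2001) before Halvorsen, Harlow and Vance (Dec 15, 2004).
Sato and Szabo both have date of academy graduation Oct 10, 1997, so the next rule applies.
Sato and Szabo are each not paramedic-certified, so the next rule applies.
Among Sato and Szabo, alphabetically by surname: Sato before Szabo.
Among Halvorsen, Harlow and Vance, by date of academy graduation (earlier first): Halvorsen (Feb 17, 2014) before Harlow and Vance (Feb 13, 2016).
Harlow and Vance are each not paramedic-certified, so the next rule applies.
Among Harlow and Vance, alphabetically by surname: Harlow before Vance.
Ferreira and Osei both have date of promotion to current rank Apr 26, 2003, so the next rule applies.
Ferreira and Osei both have date of academy graduation Apr 11, 2005, so the next rule applies.
Ferreira and Osei are each not paramedic-certified, so the next rule applies.
Among Ferreira and Osei, alphabetically by surname: Ferreira before Osei.
Full order: Takahashi, Sato, Szabo, Halvorsen, Harlow, Vance, Ferreira, Osei.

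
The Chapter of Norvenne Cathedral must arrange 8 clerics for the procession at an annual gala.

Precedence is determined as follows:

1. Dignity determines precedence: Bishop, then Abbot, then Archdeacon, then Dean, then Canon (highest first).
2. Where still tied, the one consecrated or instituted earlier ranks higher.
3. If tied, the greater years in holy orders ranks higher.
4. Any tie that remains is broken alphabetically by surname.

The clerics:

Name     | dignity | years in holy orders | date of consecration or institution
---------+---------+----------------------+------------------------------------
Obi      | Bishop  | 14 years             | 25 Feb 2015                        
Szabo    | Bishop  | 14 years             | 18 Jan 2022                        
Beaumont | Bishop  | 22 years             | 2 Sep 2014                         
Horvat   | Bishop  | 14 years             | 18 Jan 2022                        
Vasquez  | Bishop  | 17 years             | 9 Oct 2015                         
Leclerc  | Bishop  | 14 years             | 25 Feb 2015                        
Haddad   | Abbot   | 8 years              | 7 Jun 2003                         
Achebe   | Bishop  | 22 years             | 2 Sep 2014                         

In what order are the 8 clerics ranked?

Achebe, Beaumont, Leclerc, Obi, Vasquez, Horvat, Szabo, Haddad

By dignity: Achebe, Beaumont, Leclerc, Obi, Vasquez, Horvat and Szabo (Bishop); then Haddad (Abbot).
Among Achebe, Beaumont, Leclerc, Obi, Vasquez, Horvat and Szabo, by date of consecration or institution (earlier first): Achebe and Beaumont (2 Sep 2014) before Leclerc and Obi (25 Feb 2015) before Vasquez (9 Oct 2015) before Horvat and Szabo (18 Jan 2022).
Achebe and Beaumont both have years in holy orders 22 years, so the next rule applies.
Among Achebe and Beaumont, alphabetically by surname: Achebe before Beaumont.
Leclerc and Obi both have years in holy orders 14 years, so the next rule applies.
Among Leclerc and Obi, alphabetically by surname: Leclerc before Obi.
Horvat and Szabo both have years in holy orders 14 years, so the next rule applies.
Among Horvat and Szabo, alphabetically by surname: Horvat before Szabo.
Full order: Achebe, Beaumont, Leclerc, Obi, Vasquez, Horvat, Szabo, Haddad.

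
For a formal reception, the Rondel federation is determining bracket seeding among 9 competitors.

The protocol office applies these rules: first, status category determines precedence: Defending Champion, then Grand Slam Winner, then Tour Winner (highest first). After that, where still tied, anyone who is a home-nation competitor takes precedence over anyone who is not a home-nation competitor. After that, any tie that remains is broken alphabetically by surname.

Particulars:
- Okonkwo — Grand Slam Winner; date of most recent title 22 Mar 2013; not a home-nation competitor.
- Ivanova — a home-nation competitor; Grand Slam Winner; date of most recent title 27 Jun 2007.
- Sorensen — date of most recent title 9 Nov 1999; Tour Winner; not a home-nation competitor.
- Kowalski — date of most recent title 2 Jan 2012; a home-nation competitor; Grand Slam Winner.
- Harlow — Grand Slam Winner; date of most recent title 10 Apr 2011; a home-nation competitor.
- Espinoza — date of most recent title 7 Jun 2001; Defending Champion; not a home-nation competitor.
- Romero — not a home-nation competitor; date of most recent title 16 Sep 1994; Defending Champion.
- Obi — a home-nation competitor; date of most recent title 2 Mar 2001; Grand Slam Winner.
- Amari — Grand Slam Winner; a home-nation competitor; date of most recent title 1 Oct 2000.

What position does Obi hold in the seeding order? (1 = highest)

7

By status category: Espinoza and Romero (Defending Champion); then Amari, Harlow, Ivanova, Kowalski, Obi and Okonkwo (Grand Slam Winner); then Sorensen (Tour Winner).
Espinoza and Romero are each not a home-nation competitor, so the next rule applies.
Among Espinoza and Romero, alphabetically by surname: Espinoza before Romero.
Among Amari, Harlow, Ivanova, Kowalski, Obi and Okonkwo, a home-nation competitor before not a home-nation competitor: Amari, Harlow, Ivanova, Kowalski and Obi (a home-nation competitor) before Okonkwo (not a home-nation competitor).
Among Amari, Harlow, Ivanova, Kowalski and Obi, alphabetically by surname: Amari before Harlow before Ivanova before Kowalski before Obi.
Order: Espinoza, Romero, Amari, Harlow, Ivanova, Kowalski, Obi, Okonkwo, Sorensen. So position 7.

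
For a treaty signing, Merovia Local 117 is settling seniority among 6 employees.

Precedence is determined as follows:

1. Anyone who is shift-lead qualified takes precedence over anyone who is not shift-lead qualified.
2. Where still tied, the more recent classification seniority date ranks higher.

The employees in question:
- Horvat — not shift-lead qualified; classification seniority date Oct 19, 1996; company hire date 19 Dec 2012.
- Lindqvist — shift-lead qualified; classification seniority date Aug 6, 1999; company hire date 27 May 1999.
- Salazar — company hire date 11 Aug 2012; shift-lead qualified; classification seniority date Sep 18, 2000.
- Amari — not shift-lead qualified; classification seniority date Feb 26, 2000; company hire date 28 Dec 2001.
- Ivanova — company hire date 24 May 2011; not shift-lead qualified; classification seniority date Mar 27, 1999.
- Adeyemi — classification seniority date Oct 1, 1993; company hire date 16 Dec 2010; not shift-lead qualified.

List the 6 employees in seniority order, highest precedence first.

Salazar, Lindqvist, Amari, Ivanova, Horvat, Adeyemi

By the first rule: Salazar and Lindqvist (both shift-lead qualified); then Amari, Ivanova, Horvat and Adeyemi (each not shift-lead qualified).
Among Salazar and Lindqvist, by classification seniority date (later first): Salazar (Sep 18, 2000) before Lindqvist (Aug 6, 1999).
Among Amari, Ivanova, Horvat and Adeyemi, by classification seniority date (later first): Amari (Feb 26, 2000) before Ivanova (Mar 27, 1999) before Horvat (Oct 19, 1996) before Adeyemi (Oct 1, 1993).
Full order: Salazar, Lindqvist, Amari, Ivanova, Horvat, Adeyemi.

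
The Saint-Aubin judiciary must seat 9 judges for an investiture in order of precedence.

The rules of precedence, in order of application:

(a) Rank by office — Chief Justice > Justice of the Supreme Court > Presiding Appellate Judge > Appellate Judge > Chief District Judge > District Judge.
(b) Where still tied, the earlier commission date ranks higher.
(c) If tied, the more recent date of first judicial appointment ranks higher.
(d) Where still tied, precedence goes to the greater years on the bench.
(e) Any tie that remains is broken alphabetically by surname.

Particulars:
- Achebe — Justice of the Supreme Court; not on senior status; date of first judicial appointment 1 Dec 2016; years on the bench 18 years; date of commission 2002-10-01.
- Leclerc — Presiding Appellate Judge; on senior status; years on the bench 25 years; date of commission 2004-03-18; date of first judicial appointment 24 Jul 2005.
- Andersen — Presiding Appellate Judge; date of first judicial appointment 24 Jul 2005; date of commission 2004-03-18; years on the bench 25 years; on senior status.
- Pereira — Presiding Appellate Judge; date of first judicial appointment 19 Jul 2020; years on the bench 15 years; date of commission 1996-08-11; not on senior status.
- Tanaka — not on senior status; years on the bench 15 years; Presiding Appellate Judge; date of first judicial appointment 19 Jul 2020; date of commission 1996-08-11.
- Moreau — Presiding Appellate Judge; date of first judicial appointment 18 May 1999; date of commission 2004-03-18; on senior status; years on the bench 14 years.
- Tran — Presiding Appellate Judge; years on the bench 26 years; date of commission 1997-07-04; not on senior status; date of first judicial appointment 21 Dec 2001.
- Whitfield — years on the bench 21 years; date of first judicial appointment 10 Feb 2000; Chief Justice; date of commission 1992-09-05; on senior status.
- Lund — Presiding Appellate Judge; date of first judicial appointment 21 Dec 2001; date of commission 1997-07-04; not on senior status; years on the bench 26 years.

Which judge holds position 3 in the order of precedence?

By office: Whitfield (Chief Justice); then Achebe (Justice of the Supreme Court); then Pereira, Tanaka, Lund, Tran, Andersen, Leclerc and Moreau (Presiding Appellate Judge).
Among Pereira, Tanaka, Lund, Tran, Andersen, Leclerc and Moreau, by date of commission (earlier first): Pereira and Tanaka (1996-08-11) before Lund and Tran (1997-07-04) before Andersen, Leclerc and Moreau (2004-03-18).
Pereira and Tanaka both have date of first judicial appointment 19 Jul 2020, so the next rule applies.
Pereira and Tanaka both have years on the bench 15 years, so the next rule applies.
Among Pereira and Tanaka, alphabetically by surname: Pereira before Tanaka.
Lund and Tran both have date of first judicial appointment 21 Dec 2001, so the next rule applies.
Lund and Tran both have years on the bench 26 years, so the next rule applies.
Among Lund and Tran, alphabetically by surname: Lund before Tran.
Among Andersen, Leclerc and Moreau, by date of first judicial appointment (later first): Andersen and Leclerc (24 Jul 2005) before Moreau (18 May 1999).
Andersen and Leclerc both have years on the bench 25 years, so the next rule applies.
Among Andersen and Leclerc, alphabetically by surname: Andersen before Leclerc.
Order: Whitfield, Achebe, Pereira, Tanaka, Lund, Tran, Andersen, Leclerc, Moreau.

Pereira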